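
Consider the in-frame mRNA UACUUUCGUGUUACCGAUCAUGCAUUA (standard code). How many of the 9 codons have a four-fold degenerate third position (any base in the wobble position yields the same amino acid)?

Codon 1 UAC (Tyr): third position 2-fold.
Codon 2 UUU (Phe): third position 2-fold.
Codon 3 CGU (Arg): third position 4-fold.
Codon 4 GUU (Val): third position 4-fold.
Codon 5 ACC (Thr): third position 4-fold.
Codon 6 GAU (Asp): third position 2-fold.
Codon 7 CAU (His): third position 2-fold.
Codon 8 GCA (Ala): third position 4-fold.
Codon 9 UUA (Leu): third position 2-fold.
Four-fold degenerate third positions: 4.

4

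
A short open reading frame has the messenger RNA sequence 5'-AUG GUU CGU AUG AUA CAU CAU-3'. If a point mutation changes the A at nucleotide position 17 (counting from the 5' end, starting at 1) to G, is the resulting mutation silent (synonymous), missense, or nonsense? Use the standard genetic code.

missense

Position 17 falls in codon 6: CAU → His.
After the substitution the codon is CGU → Arg.
His ≠ Arg, so this is a missense mutation.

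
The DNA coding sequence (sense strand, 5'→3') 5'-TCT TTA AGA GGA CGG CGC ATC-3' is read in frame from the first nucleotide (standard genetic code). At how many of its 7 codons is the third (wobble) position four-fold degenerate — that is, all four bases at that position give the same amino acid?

Codon 1 TCT (Ser): third position 4-fold.
Codon 2 TTA (Leu): third position 2-fold.
Codon 3 AGA (Arg): third position 2-fold.
Codon 4 GGA (Gly): third position 4-fold.
Codon 5 CGG (Arg): third position 4-fold.
Codon 6 CGC (Arg): third position 4-fold.
Codon 7 ATC (Ile): third position 3-fold.
Four-fold degenerate third positions: 4.

4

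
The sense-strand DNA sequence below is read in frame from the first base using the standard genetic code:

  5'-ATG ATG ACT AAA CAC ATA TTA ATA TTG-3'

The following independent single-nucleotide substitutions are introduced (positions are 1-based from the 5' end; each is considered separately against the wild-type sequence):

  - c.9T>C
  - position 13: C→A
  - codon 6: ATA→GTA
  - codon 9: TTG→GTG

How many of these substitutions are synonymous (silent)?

1

Codon 3: ACT (Thr) → ACC (Thr) — synonymous.
Codon 5: CAC (His) → AAC (Asn) — missense.
Codon 6: ATA (Ile) → GTA (Val) — missense.
Codon 9: TTG (Leu) → GTG (Val) — missense.
Synonymous: 1 of 4.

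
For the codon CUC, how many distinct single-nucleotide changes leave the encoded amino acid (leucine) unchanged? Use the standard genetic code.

3

Position 1: none → 0 synonymous.
Position 2: none → 0 synonymous.
Position 3: CUU, CUA, CUG → 3 synonymous.
Total: 0 + 0 + 3 = 3.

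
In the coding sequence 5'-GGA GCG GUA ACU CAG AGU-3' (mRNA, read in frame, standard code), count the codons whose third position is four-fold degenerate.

4

Codon 1 GGA (Gly): third position 4-fold.
Codon 2 GCG (Ala): third position 4-fold.
Codon 3 GUA (Val): third position 4-fold.
Codon 4 ACU (Thr): third position 4-fold.
Codon 5 CAG (Gln): third position 2-fold.
Codon 6 AGU (Ser): third position 2-fold.
Four-fold degenerate third positions: 4.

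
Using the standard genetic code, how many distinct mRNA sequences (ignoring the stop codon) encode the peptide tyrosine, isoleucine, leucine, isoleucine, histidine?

Tyr: 2 codons.
Ile: 3 codons.
Leu: 6 codons.
Ile: 3 codons.
His: 2 codons.
2 × 3 × 6 × 3 × 2 = 216.

216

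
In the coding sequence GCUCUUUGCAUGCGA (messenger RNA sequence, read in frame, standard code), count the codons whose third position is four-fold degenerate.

Codon 1 GCU (Ala): third position 4-fold.
Codon 2 CUU (Leu): third position 4-fold.
Codon 3 UGC (Cys): third position 2-fold.
Codon 4 AUG (Met): third position 1-fold.
Codon 5 CGA (Arg): third position 4-fold.
Four-fold degenerate third positions: 3.

3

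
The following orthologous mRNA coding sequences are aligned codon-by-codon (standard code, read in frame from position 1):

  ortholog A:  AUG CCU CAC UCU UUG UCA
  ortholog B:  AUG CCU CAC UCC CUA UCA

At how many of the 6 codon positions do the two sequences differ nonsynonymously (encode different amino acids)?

0

Codon 1: AUG Met / AUG Met — identical.
Codon 2: CCU Pro / CCU Pro — identical.
Codon 3: CAC His / CAC His — identical.
Codon 4: UCU Ser / UCC Ser — synonymous.
Codon 5: UUG Leu / CUA Leu — synonymous.
Codon 6: UCA Ser / UCA Ser — identical.
Nonsynonymous differences: 0.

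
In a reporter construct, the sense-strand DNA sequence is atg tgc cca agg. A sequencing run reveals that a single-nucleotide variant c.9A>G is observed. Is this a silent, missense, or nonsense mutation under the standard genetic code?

Position 9 falls in codon 3: CCA → Pro.
After the substitution the codon is CCG → Pro.
Both encode Pro, so the change is synonymous.

silent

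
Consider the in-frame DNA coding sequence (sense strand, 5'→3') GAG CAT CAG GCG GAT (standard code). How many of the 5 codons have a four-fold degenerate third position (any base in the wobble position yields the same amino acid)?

Codon 1 GAG (Glu): third position 2-fold.
Codon 2 CAT (His): third position 2-fold.
Codon 3 CAG (Gln): third position 2-fold.
Codon 4 GCG (Ala): third position 4-fold.
Codon 5 GAT (Asp): third position 2-fold.
Four-fold degenerate third positions: 1.

1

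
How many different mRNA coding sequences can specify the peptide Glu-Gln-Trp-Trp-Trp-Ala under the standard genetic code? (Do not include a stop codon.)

Glu: 2 codons.
Gln: 2 codons.
Trp: 1 codon.
Trp: 1 codon.
Trp: 1 codon.
Ala: 4 codons.
2 × 2 × 1 × 1 × 1 × 4 = 16.

16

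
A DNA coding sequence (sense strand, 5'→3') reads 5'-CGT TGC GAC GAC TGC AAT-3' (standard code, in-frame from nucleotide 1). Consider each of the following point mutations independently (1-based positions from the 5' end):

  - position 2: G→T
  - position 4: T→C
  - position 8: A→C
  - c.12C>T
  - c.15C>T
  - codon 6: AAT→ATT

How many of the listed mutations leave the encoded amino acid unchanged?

2

Codon 1: CGT (Arg) → CTT (Leu) — missense.
Codon 2: TGC (Cys) → CGC (Arg) — missense.
Codon 3: GAC (Asp) → GCC (Ala) — missense.
Codon 4: GAC (Asp) → GAT (Asp) — synonymous.
Codon 5: TGC (Cys) → TGT (Cys) — synonymous.
Codon 6: AAT (Asn) → ATT (Ile) — missense.
Synonymous: 2 of 6.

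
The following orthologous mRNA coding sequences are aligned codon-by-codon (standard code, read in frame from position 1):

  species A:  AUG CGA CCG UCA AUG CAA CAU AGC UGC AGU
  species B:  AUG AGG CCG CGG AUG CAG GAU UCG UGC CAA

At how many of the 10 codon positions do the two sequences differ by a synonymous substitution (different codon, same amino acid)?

Codon 1: AUG Met / AUG Met — identical.
Codon 2: CGA Arg / AGG Arg — synonymous.
Codon 3: CCG Pro / CCG Pro — identical.
Codon 4: UCA Ser / CGG Arg — nonsynonymous.
Codon 5: AUG Met / AUG Met — identical.
Codon 6: CAA Gln / CAG Gln — synonymous.
Codon 7: CAU His / GAU Asp — nonsynonymous.
Codon 8: AGC Ser / UCG Ser — synonymous.
Codon 9: UGC Cys / UGC Cys — identical.
Codon 10: AGU Ser / CAA Gln — nonsynonymous.
Synonymous differences: 3.

3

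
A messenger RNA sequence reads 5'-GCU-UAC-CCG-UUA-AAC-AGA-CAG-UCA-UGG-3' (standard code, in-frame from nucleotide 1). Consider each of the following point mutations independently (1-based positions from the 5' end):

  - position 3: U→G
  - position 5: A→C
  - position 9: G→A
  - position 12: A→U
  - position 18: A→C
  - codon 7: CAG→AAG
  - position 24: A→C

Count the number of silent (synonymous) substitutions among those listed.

Codon 1: GCU (Ala) → GCG (Ala) — synonymous.
Codon 2: UAC (Tyr) → UCC (Ser) — missense.
Codon 3: CCG (Pro) → CCA (Pro) — synonymous.
Codon 4: UUA (Leu) → UUU (Phe) — missense.
Codon 6: AGA (Arg) → AGC (Ser) — missense.
Codon 7: CAG (Gln) → AAG (Lys) — missense.
Codon 8: UCA (Ser) → UCC (Ser) — synonymous.
Synonymous: 3 of 7.

3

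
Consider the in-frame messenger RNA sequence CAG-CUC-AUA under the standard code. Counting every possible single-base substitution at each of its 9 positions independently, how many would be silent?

Codon 1 (CAG, Gln): 1 synonymous substitution.
Codon 2 (CUC, Leu): 3 synonymous substitutions.
Codon 3 (AUA, Ile): 2 synonymous substitutions.
Total: 1 + 3 + 2 = 6.

6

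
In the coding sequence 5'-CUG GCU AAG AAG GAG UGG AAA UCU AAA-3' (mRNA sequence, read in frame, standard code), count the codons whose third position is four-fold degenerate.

3

Codon 1 CUG (Leu): third position 4-fold.
Codon 2 GCU (Ala): third position 4-fold.
Codon 3 AAG (Lys): third position 2-fold.
Codon 4 AAG (Lys): third position 2-fold.
Codon 5 GAG (Glu): third position 2-fold.
Codon 6 UGG (Trp): third position 1-fold.
Codon 7 AAA (Lys): third position 2-fold.
Codon 8 UCU (Ser): third position 4-fold.
Codon 9 AAA (Lys): third position 2-fold.
Four-fold degenerate third positions: 3.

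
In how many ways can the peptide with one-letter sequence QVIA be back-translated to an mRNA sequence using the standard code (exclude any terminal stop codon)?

96

Gln: 2 codons.
Val: 4 codons.
Ile: 3 codons.
Ala: 4 codons.
2 × 4 × 3 × 4 = 96.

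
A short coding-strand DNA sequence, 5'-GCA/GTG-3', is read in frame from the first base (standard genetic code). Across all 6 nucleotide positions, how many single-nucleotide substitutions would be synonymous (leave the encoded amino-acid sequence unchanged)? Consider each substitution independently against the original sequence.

Codon 1 (GCA, Ala): 3 synonymous substitutions.
Codon 2 (GTG, Val): 3 synonymous substitutions.
Total: 3 + 3 = 6.

6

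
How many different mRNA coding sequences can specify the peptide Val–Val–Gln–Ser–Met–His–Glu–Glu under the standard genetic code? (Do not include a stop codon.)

1536

Val: 4 codons.
Val: 4 codons.
Gln: 2 codons.
Ser: 6 codons.
Met: 1 codon.
His: 2 codons.
Glu: 2 codons.
Glu: 2 codons.
4 × 4 × 2 × 6 × 1 × 2 × 2 × 2 = 1536.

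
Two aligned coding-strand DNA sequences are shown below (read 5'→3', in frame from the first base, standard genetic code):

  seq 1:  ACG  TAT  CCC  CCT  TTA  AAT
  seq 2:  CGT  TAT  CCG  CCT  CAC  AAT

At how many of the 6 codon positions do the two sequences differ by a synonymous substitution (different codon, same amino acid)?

1

Codon 1: ACG Thr / CGT Arg — nonsynonymous.
Codon 2: TAT Tyr / TAT Tyr — identical.
Codon 3: CCC Pro / CCG Pro — synonymous.
Codon 4: CCT Pro / CCT Pro — identical.
Codon 5: TTA Leu / CAC His — nonsynonymous.
Codon 6: AAT Asn / AAT Asn — identical.
Synonymous differences: 1.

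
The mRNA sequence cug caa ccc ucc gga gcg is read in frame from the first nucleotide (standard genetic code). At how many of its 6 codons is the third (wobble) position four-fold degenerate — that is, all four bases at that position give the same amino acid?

Codon 1 CUG (Leu): third position 4-fold.
Codon 2 CAA (Gln): third position 2-fold.
Codon 3 CCC (Pro): third position 4-fold.
Codon 4 UCC (Ser): third position 4-fold.
Codon 5 GGA (Gly): third position 4-fold.
Codon 6 GCG (Ala): third position 4-fold.
Four-fold degenerate third positions: 5.

5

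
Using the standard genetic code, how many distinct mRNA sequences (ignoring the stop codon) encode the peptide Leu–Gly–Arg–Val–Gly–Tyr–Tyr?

Leu: 6 codons.
Gly: 4 codons.
Arg: 6 codons.
Val: 4 codons.
Gly: 4 codons.
Tyr: 2 codons.
Tyr: 2 codons.
6 × 4 × 6 × 4 × 4 × 2 × 2 = 9216.

9216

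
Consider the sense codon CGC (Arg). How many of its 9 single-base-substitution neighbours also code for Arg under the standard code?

3

Position 1: none → 0 synonymous.
Position 2: none → 0 synonymous.
Position 3: CGT, CGA, CGG → 3 synonymous.
Total: 0 + 0 + 3 = 3.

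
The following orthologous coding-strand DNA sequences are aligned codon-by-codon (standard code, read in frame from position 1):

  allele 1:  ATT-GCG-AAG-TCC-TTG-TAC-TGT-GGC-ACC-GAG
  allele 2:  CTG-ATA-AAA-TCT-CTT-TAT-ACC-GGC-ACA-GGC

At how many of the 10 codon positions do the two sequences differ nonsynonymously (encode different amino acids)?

Codon 1: ATT Ile / CTG Leu — nonsynonymous.
Codon 2: GCG Ala / ATA Ile — nonsynonymous.
Codon 3: AAG Lys / AAA Lys — synonymous.
Codon 4: TCC Ser / TCT Ser — synonymous.
Codon 5: TTG Leu / CTT Leu — synonymous.
Codon 6: TAC Tyr / TAT Tyr — synonymous.
Codon 7: TGT Cys / ACC Thr — nonsynonymous.
Codon 8: GGC Gly / GGC Gly — identical.
Codon 9: ACC Thr / ACA Thr — synonymous.
Codon 10: GAG Glu / GGC Gly — nonsynonymous.
Nonsynonymous differences: 4.

4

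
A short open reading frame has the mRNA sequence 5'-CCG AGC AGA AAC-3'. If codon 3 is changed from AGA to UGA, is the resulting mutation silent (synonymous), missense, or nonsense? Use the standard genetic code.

Position 7 falls in codon 3: AGA → Arg.
After the substitution the codon is UGA → Stop.
The new codon is a stop codon, so this is a nonsense mutation.

nonsense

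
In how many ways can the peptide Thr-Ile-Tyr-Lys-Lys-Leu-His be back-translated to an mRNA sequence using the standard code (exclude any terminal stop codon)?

1152

Thr: 4 codons.
Ile: 3 codons.
Tyr: 2 codons.
Lys: 2 codons.
Lys: 2 codons.
Leu: 6 codons.
His: 2 codons.
4 × 3 × 2 × 2 × 2 × 6 × 2 = 1152.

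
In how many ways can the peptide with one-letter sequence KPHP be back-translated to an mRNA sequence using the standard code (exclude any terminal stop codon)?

64

Lys: 2 codons.
Pro: 4 codons.
His: 2 codons.
Pro: 4 codons.
2 × 4 × 2 × 4 = 64.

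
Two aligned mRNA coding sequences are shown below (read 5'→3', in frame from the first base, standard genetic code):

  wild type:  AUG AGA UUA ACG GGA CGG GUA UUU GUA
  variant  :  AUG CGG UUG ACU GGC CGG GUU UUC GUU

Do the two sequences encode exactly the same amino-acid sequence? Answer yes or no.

yes

Codon 1: AUG Met / AUG Met — identical.
Codon 2: AGA Arg / CGG Arg — synonymous.
Codon 3: UUA Leu / UUG Leu — synonymous.
Codon 4: ACG Thr / ACU Thr — synonymous.
Codon 5: GGA Gly / GGC Gly — synonymous.
Codon 6: CGG Arg / CGG Arg — identical.
Codon 7: GUA Val / GUU Val — synonymous.
Codon 8: UUU Phe / UUC Phe — synonymous.
Codon 9: GUA Val / GUU Val — synonymous.
Nonsynonymous differences: 0 → same protein.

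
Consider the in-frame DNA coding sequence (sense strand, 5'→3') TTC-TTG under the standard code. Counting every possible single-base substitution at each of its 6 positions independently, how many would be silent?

Codon 1 (TTC, Phe): 1 synonymous substitution.
Codon 2 (TTG, Leu): 2 synonymous substitutions.
Total: 1 + 2 = 3.

3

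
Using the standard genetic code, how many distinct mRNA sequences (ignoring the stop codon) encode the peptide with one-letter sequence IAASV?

Ile: 3 codons.
Ala: 4 codons.
Ala: 4 codons.
Ser: 6 codons.
Val: 4 codons.
3 × 4 × 4 × 6 × 4 = 1152.

1152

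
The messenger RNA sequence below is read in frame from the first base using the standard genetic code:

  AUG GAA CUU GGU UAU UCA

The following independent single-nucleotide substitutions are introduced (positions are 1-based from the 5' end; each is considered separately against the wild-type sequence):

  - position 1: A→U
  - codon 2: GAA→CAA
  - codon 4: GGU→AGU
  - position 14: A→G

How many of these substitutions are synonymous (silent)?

Codon 1: AUG (Met) → UUG (Leu) — missense.
Codon 2: GAA (Glu) → CAA (Gln) — missense.
Codon 4: GGU (Gly) → AGU (Ser) — missense.
Codon 5: UAU (Tyr) → UGU (Cys) — missense.
Synonymous: 0 of 4.

0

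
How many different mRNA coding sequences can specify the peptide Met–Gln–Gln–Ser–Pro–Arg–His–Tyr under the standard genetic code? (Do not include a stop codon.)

Met: 1 codon.
Gln: 2 codons.
Gln: 2 codons.
Ser: 6 codons.
Pro: 4 codons.
Arg: 6 codons.
His: 2 codons.
Tyr: 2 codons.
1 × 2 × 2 × 6 × 4 × 6 × 2 × 2 = 2304.

2304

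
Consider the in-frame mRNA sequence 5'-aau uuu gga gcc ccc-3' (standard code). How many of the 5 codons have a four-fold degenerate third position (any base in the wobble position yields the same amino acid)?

Codon 1 AAU (Asn): third position 2-fold.
Codon 2 UUU (Phe): third position 2-fold.
Codon 3 GGA (Gly): third position 4-fold.
Codon 4 GCC (Ala): third position 4-fold.
Codon 5 CCC (Pro): third position 4-fold.
Four-fold degenerate third positions: 3.

3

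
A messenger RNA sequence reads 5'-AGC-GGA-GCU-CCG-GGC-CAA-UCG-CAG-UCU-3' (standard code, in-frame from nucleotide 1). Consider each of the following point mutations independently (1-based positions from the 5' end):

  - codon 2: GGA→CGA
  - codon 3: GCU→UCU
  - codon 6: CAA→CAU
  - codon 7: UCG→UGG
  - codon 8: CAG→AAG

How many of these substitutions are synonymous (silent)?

0

Codon 2: GGA (Gly) → CGA (Arg) — missense.
Codon 3: GCU (Ala) → UCU (Ser) — missense.
Codon 6: CAA (Gln) → CAU (His) — missense.
Codon 7: UCG (Ser) → UGG (Trp) — missense.
Codon 8: CAG (Gln) → AAG (Lys) — missense.
Synonymous: 0 of 5.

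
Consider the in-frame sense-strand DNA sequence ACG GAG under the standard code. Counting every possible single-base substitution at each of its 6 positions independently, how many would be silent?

4

Codon 1 (ACG, Thr): 3 synonymous substitutions.
Codon 2 (GAG, Glu): 1 synonymous substitution.
Total: 3 + 1 = 4.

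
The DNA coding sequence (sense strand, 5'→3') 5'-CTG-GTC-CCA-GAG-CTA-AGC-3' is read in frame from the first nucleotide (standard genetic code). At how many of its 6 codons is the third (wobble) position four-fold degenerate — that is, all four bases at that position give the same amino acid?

Codon 1 CTG (Leu): third position 4-fold.
Codon 2 GTC (Val): third position 4-fold.
Codon 3 CCA (Pro): third position 4-fold.
Codon 4 GAG (Glu): third position 2-fold.
Codon 5 CTA (Leu): third position 4-fold.
Codon 6 AGC (Ser): third position 2-fold.
Four-fold degenerate third positions: 4.

4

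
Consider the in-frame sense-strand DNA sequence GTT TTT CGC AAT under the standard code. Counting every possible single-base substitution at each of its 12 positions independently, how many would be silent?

Codon 1 (GTT, Val): 3 synonymous substitutions.
Codon 2 (TTT, Phe): 1 synonymous substitution.
Codon 3 (CGC, Arg): 3 synonymous substitutions.
Codon 4 (AAT, Asn): 1 synonymous substitution.
Total: 3 + 1 + 3 + 1 = 8.

8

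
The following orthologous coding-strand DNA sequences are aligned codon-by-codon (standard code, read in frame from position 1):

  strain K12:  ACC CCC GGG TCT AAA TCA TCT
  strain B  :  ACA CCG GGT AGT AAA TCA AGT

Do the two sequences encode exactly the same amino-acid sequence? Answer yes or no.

yes

Codon 1: ACC Thr / ACA Thr — synonymous.
Codon 2: CCC Pro / CCG Pro — synonymous.
Codon 3: GGG Gly / GGT Gly — synonymous.
Codon 4: TCT Ser / AGT Ser — synonymous.
Codon 5: AAA Lys / AAA Lys — identical.
Codon 6: TCA Ser / TCA Ser — identical.
Codon 7: TCT Ser / AGT Ser — synonymous.
Nonsynonymous differences: 0 → same protein.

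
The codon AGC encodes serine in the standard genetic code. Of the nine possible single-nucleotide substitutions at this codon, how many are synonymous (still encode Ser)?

Position 1: none → 0 synonymous.
Position 2: none → 0 synonymous.
Position 3: AGU → 1 synonymous.
Total: 0 + 0 + 1 = 1.

1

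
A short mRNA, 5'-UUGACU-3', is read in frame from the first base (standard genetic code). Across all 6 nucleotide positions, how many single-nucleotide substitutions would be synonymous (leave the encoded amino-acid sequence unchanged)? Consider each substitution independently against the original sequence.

Codon 1 (UUG, Leu): 2 synonymous substitutions.
Codon 2 (ACU, Thr): 3 synonymous substitutions.
Total: 2 + 3 = 5.

5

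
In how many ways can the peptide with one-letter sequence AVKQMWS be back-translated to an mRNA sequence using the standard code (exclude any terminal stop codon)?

Ala: 4 codons.
Val: 4 codons.
Lys: 2 codons.
Gln: 2 codons.
Met: 1 codon.
Trp: 1 codon.
Ser: 6 codons.
4 × 4 × 2 × 2 × 1 × 1 × 6 = 384.

384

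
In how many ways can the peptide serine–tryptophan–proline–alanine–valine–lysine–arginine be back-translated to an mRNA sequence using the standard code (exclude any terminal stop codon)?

Ser: 6 codons.
Trp: 1 codon.
Pro: 4 codons.
Ala: 4 codons.
Val: 4 codons.
Lys: 2 codons.
Arg: 6 codons.
6 × 1 × 4 × 4 × 4 × 2 × 6 = 4608.

4608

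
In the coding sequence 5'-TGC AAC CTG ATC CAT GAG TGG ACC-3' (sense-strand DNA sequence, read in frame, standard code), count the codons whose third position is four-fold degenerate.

Codon 1 TGC (Cys): third position 2-fold.
Codon 2 AAC (Asn): third position 2-fold.
Codon 3 CTG (Leu): third position 4-fold.
Codon 4 ATC (Ile): third position 3-fold.
Codon 5 CAT (His): third position 2-fold.
Codon 6 GAG (Glu): third position 2-fold.
Codon 7 TGG (Trp): third position 1-fold.
Codon 8 ACC (Thr): third position 4-fold.
Four-fold degenerate third positions: 2.

2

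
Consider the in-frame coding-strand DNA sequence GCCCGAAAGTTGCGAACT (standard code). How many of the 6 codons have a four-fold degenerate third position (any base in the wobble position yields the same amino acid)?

4

Codon 1 GCC (Ala): third position 4-fold.
Codon 2 CGA (Arg): third position 4-fold.
Codon 3 AAG (Lys): third position 2-fold.
Codon 4 TTG (Leu): third position 2-fold.
Codon 5 CGA (Arg): third position 4-fold.
Codon 6 ACT (Thr): third position 4-fold.
Four-fold degenerate third positions: 4.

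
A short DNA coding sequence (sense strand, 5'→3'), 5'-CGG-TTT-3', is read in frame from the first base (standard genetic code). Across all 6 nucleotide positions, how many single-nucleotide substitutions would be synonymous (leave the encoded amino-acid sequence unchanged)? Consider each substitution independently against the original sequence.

Codon 1 (CGG, Arg): 4 synonymous substitutions.
Codon 2 (TTT, Phe): 1 synonymous substitution.
Total: 4 + 1 = 5.

5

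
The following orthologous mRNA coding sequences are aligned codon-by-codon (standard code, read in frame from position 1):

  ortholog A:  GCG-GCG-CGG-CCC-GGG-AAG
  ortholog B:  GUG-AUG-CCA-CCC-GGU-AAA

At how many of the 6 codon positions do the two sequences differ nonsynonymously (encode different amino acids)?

Codon 1: GCG Ala / GUG Val — nonsynonymous.
Codon 2: GCG Ala / AUG Met — nonsynonymous.
Codon 3: CGG Arg / CCA Pro — nonsynonymous.
Codon 4: CCC Pro / CCC Pro — identical.
Codon 5: GGG Gly / GGU Gly — synonymous.
Codon 6: AAG Lys / AAA Lys — synonymous.
Nonsynonymous differences: 3.

3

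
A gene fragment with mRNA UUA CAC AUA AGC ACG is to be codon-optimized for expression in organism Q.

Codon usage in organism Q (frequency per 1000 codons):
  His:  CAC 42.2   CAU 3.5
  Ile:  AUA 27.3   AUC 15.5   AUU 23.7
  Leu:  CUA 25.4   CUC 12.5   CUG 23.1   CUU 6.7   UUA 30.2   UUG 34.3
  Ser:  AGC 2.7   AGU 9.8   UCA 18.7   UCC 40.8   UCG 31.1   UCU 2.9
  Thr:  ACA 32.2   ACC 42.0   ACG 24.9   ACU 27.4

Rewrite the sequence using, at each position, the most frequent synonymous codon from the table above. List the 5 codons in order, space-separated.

UUG CAC AUA UCC ACC

Codon 1 (Leu): best is UUG at 34.3.
Codon 2 (His): best is CAC at 42.2.
Codon 3 (Ile): best is AUA at 27.3.
Codon 4 (Ser): best is UCC at 40.8.
Codon 5 (Thr): best is ACC at 42.0.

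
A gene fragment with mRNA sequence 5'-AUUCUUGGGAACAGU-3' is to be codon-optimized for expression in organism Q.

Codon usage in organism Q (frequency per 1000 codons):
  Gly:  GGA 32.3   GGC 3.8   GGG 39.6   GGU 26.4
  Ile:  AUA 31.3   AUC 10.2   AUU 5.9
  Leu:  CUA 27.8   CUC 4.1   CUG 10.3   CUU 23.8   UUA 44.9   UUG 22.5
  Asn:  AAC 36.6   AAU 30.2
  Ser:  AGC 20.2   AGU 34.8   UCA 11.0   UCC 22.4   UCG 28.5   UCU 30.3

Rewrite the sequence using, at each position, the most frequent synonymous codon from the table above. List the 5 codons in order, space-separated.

AUA UUA GGG AAC AGU

Codon 1 (Ile): best is AUA at 31.3.
Codon 2 (Leu): best is UUA at 44.9.
Codon 3 (Gly): best is GGG at 39.6.
Codon 4 (Asn): best is AAC at 36.6.
Codon 5 (Ser): best is AGU at 34.8.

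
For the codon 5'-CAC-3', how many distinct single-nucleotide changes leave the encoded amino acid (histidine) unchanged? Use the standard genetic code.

Position 1: none → 0 synonymous.
Position 2: none → 0 synonymous.
Position 3: CAU → 1 synonymous.
Total: 0 + 0 + 1 = 1.

1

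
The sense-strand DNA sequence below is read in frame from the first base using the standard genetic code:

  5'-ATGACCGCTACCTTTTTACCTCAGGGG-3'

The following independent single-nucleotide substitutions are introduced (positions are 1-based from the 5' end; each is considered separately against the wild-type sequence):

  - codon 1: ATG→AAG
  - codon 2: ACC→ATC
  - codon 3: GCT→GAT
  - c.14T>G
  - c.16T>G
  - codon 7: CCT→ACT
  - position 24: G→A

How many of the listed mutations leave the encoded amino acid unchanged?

1

Codon 1: ATG (Met) → AAG (Lys) — missense.
Codon 2: ACC (Thr) → ATC (Ile) — missense.
Codon 3: GCT (Ala) → GAT (Asp) — missense.
Codon 5: TTT (Phe) → TGT (Cys) — missense.
Codon 6: TTA (Leu) → GTA (Val) — missense.
Codon 7: CCT (Pro) → ACT (Thr) — missense.
Codon 8: CAG (Gln) → CAA (Gln) — synonymous.
Synonymous: 1 of 7.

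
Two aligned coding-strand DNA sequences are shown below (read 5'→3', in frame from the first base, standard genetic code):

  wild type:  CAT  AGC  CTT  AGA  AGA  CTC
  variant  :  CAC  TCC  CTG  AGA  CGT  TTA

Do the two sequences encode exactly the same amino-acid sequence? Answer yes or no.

yes

Codon 1: CAT His / CAC His — synonymous.
Codon 2: AGC Ser / TCC Ser — synonymous.
Codon 3: CTT Leu / CTG Leu — synonymous.
Codon 4: AGA Arg / AGA Arg — identical.
Codon 5: AGA Arg / CGT Arg — synonymous.
Codon 6: CTC Leu / TTA Leu — synonymous.
Nonsynonymous differences: 0 → same protein.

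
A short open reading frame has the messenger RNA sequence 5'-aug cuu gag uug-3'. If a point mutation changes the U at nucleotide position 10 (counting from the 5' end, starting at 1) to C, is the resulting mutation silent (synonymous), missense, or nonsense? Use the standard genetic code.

Position 10 falls in codon 4: UUG → Leu.
After the substitution the codon is CUG → Leu.
Both encode Leu, so the change is synonymous.

silent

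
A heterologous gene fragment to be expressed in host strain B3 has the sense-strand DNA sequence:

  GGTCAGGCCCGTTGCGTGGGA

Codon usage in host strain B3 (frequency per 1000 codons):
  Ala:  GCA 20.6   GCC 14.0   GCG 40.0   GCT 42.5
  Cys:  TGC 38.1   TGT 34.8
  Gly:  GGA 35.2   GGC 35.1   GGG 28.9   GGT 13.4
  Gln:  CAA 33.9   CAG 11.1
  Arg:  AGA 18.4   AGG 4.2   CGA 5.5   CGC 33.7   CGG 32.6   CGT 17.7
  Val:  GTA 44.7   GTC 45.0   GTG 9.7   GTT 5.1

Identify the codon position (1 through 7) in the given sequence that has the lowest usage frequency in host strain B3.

6

Codon 1 GGT (Gly): 13.4 per 1000.
Codon 2 CAG (Gln): 11.1 per 1000.
Codon 3 GCC (Ala): 14.0 per 1000.
Codon 4 CGT (Arg): 17.7 per 1000.
Codon 5 TGC (Cys): 38.1 per 1000.
Codon 6 GTG (Val): 9.7 per 1000.
Codon 7 GGA (Gly): 35.2 per 1000.
Lowest frequency is 9.7 at codon 6.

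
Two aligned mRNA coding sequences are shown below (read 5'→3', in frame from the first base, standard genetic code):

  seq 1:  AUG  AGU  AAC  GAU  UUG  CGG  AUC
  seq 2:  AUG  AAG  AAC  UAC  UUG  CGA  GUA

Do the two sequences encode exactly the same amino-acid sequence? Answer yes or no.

Codon 1: AUG Met / AUG Met — identical.
Codon 2: AGU Ser / AAG Lys — nonsynonymous.
Codon 3: AAC Asn / AAC Asn — identical.
Codon 4: GAU Asp / UAC Tyr — nonsynonymous.
Codon 5: UUG Leu / UUG Leu — identical.
Codon 6: CGG Arg / CGA Arg — synonymous.
Codon 7: AUC Ile / GUA Val — nonsynonymous.
Nonsynonymous differences: 3 → different protein.

no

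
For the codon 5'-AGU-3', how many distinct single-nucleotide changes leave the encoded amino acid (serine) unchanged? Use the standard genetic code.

1

Position 1: none → 0 synonymous.
Position 2: none → 0 synonymous.
Position 3: AGC → 1 synonymous.
Total: 0 + 0 + 1 = 1.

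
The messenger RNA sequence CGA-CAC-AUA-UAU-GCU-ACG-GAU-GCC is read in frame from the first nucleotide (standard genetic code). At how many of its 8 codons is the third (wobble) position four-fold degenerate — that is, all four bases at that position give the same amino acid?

Codon 1 CGA (Arg): third position 4-fold.
Codon 2 CAC (His): third position 2-fold.
Codon 3 AUA (Ile): third position 3-fold.
Codon 4 UAU (Tyr): third position 2-fold.
Codon 5 GCU (Ala): third position 4-fold.
Codon 6 ACG (Thr): third position 4-fold.
Codon 7 GAU (Asp): third position 2-fold.
Codon 8 GCC (Ala): third position 4-fold.
Four-fold degenerate third positions: 4.

4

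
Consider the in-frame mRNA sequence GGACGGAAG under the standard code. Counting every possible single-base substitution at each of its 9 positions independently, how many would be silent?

Codon 1 (GGA, Gly): 3 synonymous substitutions.
Codon 2 (CGG, Arg): 4 synonymous substitutions.
Codon 3 (AAG, Lys): 1 synonymous substitution.
Total: 3 + 4 + 1 = 8.

8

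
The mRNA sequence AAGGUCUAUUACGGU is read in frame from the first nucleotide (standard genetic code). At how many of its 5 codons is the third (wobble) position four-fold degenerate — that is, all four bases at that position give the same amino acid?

Codon 1 AAG (Lys): third position 2-fold.
Codon 2 GUC (Val): third position 4-fold.
Codon 3 UAU (Tyr): third position 2-fold.
Codon 4 UAC (Tyr): third position 2-fold.
Codon 5 GGU (Gly): third position 4-fold.
Four-fold degenerate third positions: 2.

2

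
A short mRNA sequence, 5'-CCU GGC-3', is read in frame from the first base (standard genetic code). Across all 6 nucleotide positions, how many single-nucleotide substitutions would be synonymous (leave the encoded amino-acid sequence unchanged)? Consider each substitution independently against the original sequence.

6

Codon 1 (CCU, Pro): 3 synonymous substitutions.
Codon 2 (GGC, Gly): 3 synonymous substitutions.
Total: 3 + 3 = 6.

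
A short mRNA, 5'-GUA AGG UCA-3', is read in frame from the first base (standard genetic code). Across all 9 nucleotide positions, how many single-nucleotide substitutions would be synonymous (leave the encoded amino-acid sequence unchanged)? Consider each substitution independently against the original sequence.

8

Codon 1 (GUA, Val): 3 synonymous substitutions.
Codon 2 (AGG, Arg): 2 synonymous substitutions.
Codon 3 (UCA, Ser): 3 synonymous substitutions.
Total: 3 + 2 + 3 = 8.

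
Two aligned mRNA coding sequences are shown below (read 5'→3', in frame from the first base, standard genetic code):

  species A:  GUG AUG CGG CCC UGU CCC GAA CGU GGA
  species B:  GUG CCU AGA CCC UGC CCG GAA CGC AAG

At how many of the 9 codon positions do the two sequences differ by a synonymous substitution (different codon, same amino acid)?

4

Codon 1: GUG Val / GUG Val — identical.
Codon 2: AUG Met / CCU Pro — nonsynonymous.
Codon 3: CGG Arg / AGA Arg — synonymous.
Codon 4: CCC Pro / CCC Pro — identical.
Codon 5: UGU Cys / UGC Cys — synonymous.
Codon 6: CCC Pro / CCG Pro — synonymous.
Codon 7: GAA Glu / GAA Glu — identical.
Codon 8: CGU Arg / CGC Arg — synonymous.
Codon 9: GGA Gly / AAG Lys — nonsynonymous.
Synonymous differences: 4.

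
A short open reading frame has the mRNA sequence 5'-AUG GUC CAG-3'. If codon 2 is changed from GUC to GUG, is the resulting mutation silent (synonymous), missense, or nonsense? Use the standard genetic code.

Position 6 falls in codon 2: GUC → Val.
After the substitution the codon is GUG → Val.
Both encode Val, so the change is synonymous.

silent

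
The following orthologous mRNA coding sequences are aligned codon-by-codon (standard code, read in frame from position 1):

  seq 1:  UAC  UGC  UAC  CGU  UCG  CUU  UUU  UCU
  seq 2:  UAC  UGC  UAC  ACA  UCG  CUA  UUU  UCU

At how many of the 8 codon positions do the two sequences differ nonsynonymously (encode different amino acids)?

Codon 1: UAC Tyr / UAC Tyr — identical.
Codon 2: UGC Cys / UGC Cys — identical.
Codon 3: UAC Tyr / UAC Tyr — identical.
Codon 4: CGU Arg / ACA Thr — nonsynonymous.
Codon 5: UCG Ser / UCG Ser — identical.
Codon 6: CUU Leu / CUA Leu — synonymous.
Codon 7: UUU Phe / UUU Phe — identical.
Codon 8: UCU Ser / UCU Ser — identical.
Nonsynonymous differences: 1.

1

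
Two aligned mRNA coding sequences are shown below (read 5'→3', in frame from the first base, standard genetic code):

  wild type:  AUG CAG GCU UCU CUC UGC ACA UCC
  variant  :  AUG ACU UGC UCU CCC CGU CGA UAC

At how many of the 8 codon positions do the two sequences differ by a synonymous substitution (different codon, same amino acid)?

Codon 1: AUG Met / AUG Met — identical.
Codon 2: CAG Gln / ACU Thr — nonsynonymous.
Codon 3: GCU Ala / UGC Cys — nonsynonymous.
Codon 4: UCU Ser / UCU Ser — identical.
Codon 5: CUC Leu / CCC Pro — nonsynonymous.
Codon 6: UGC Cys / CGU Arg — nonsynonymous.
Codon 7: ACA Thr / CGA Arg — nonsynonymous.
Codon 8: UCC Ser / UAC Tyr — nonsynonymous.
Synonymous differences: 0.

0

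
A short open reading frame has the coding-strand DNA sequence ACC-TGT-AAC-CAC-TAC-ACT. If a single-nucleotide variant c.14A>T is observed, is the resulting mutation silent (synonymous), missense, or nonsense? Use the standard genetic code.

missense

Position 14 falls in codon 5: TAC → Tyr.
After the substitution the codon is TTC → Phe.
Tyr ≠ Phe, so this is a missense mutation.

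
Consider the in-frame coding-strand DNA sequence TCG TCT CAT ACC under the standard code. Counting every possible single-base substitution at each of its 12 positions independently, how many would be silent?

10

Codon 1 (TCG, Ser): 3 synonymous substitutions.
Codon 2 (TCT, Ser): 3 synonymous substitutions.
Codon 3 (CAT, His): 1 synonymous substitution.
Codon 4 (ACC, Thr): 3 synonymous substitutions.
Total: 3 + 3 + 1 + 3 = 10.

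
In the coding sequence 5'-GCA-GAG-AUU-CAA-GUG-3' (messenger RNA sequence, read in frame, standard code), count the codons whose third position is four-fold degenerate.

2

Codon 1 GCA (Ala): third position 4-fold.
Codon 2 GAG (Glu): third position 2-fold.
Codon 3 AUU (Ile): third position 3-fold.
Codon 4 CAA (Gln): third position 2-fold.
Codon 5 GUG (Val): third position 4-fold.
Four-fold degenerate third positions: 2.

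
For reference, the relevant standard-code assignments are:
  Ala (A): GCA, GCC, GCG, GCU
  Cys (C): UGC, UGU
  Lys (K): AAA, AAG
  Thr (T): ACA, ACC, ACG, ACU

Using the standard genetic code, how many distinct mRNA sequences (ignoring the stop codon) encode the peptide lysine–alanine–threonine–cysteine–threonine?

256

Lys: 2 codons.
Ala: 4 codons.
Thr: 4 codons.
Cys: 2 codons.
Thr: 4 codons.
2 × 4 × 4 × 2 × 4 = 256.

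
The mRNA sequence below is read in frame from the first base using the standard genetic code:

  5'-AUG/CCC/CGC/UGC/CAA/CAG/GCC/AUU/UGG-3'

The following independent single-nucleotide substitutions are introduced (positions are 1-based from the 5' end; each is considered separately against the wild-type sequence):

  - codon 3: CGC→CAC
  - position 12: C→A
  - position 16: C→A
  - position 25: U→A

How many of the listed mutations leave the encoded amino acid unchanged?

0

Codon 3: CGC (Arg) → CAC (His) — missense.
Codon 4: UGC (Cys) → UGA (Stop) — nonsense.
Codon 6: CAG (Gln) → AAG (Lys) — missense.
Codon 9: UGG (Trp) → AGG (Arg) — missense.
Synonymous: 0 of 4.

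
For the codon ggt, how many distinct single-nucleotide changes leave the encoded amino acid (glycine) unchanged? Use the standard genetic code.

3

Position 1: none → 0 synonymous.
Position 2: none → 0 synonymous.
Position 3: GGC, GGA, GGG → 3 synonymous.
Total: 0 + 0 + 3 = 3.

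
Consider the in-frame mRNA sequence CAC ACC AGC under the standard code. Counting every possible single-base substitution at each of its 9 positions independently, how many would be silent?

Codon 1 (CAC, His): 1 synonymous substitution.
Codon 2 (ACC, Thr): 3 synonymous substitutions.
Codon 3 (AGC, Ser): 1 synonymous substitution.
Total: 1 + 3 + 1 = 5.

5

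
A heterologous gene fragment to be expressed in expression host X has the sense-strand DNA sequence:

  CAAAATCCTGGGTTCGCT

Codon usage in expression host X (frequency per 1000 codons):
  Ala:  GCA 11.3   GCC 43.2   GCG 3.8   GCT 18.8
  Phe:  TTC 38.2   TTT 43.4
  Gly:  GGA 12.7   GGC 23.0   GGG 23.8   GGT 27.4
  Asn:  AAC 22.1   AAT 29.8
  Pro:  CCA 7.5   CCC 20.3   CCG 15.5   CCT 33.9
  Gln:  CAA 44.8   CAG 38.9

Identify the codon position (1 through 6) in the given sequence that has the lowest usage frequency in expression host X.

Codon 1 CAA (Gln): 44.8 per 1000.
Codon 2 AAT (Asn): 29.8 per 1000.
Codon 3 CCT (Pro): 33.9 per 1000.
Codon 4 GGG (Gly): 23.8 per 1000.
Codon 5 TTC (Phe): 38.2 per 1000.
Codon 6 GCT (Ala): 18.8 per 1000.
Lowest frequency is 18.8 at codon 6.

6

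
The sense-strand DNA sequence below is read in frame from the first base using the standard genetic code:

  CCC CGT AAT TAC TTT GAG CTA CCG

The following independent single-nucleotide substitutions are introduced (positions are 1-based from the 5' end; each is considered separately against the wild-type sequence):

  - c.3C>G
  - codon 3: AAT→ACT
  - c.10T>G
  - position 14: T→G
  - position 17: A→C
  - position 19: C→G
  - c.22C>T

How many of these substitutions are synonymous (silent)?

Codon 1: CCC (Pro) → CCG (Pro) — synonymous.
Codon 3: AAT (Asn) → ACT (Thr) — missense.
Codon 4: TAC (Tyr) → GAC (Asp) — missense.
Codon 5: TTT (Phe) → TGT (Cys) — missense.
Codon 6: GAG (Glu) → GCG (Ala) — missense.
Codon 7: CTA (Leu) → GTA (Val) — missense.
Codon 8: CCG (Pro) → TCG (Ser) — missense.
Synonymous: 1 of 7.

1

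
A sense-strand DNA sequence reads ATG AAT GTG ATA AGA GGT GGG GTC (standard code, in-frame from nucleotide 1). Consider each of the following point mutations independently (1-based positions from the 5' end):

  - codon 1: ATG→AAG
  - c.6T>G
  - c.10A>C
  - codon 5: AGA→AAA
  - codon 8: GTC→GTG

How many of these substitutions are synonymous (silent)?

Codon 1: ATG (Met) → AAG (Lys) — missense.
Codon 2: AAT (Asn) → AAG (Lys) — missense.
Codon 4: ATA (Ile) → CTA (Leu) — missense.
Codon 5: AGA (Arg) → AAA (Lys) — missense.
Codon 8: GTC (Val) → GTG (Val) — synonymous.
Synonymous: 1 of 5.

1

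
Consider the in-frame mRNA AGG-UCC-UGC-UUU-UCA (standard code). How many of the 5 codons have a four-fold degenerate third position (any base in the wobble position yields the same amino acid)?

Codon 1 AGG (Arg): third position 2-fold.
Codon 2 UCC (Ser): third position 4-fold.
Codon 3 UGC (Cys): third position 2-fold.
Codon 4 UUU (Phe): third position 2-fold.
Codon 5 UCA (Ser): third position 4-fold.
Four-fold degenerate third positions: 2.

2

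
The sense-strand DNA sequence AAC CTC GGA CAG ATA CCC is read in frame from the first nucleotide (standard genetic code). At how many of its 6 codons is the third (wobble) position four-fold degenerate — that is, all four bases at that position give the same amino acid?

Codon 1 AAC (Asn): third position 2-fold.
Codon 2 CTC (Leu): third position 4-fold.
Codon 3 GGA (Gly): third position 4-fold.
Codon 4 CAG (Gln): third position 2-fold.
Codon 5 ATA (Ile): third position 3-fold.
Codon 6 CCC (Pro): third position 4-fold.
Four-fold degenerate third positions: 3.

3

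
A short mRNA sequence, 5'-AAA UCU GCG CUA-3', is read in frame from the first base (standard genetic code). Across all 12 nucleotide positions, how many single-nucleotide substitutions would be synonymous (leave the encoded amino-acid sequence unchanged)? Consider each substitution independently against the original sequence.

11

Codon 1 (AAA, Lys): 1 synonymous substitution.
Codon 2 (UCU, Ser): 3 synonymous substitutions.
Codon 3 (GCG, Ala): 3 synonymous substitutions.
Codon 4 (CUA, Leu): 4 synonymous substitutions.
Total: 1 + 3 + 3 + 4 = 11.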